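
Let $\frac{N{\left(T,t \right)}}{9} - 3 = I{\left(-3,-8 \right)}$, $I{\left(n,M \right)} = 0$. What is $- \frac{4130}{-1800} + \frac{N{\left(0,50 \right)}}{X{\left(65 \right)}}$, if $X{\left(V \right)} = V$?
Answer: $\frac{6341}{2340} \approx 2.7098$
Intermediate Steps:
$N{\left(T,t \right)} = 27$ ($N{\left(T,t \right)} = 27 + 9 \cdot 0 = 27 + 0 = 27$)
$- \frac{4130}{-1800} + \frac{N{\left(0,50 \right)}}{X{\left(65 \right)}} = - \frac{4130}{-1800} + \frac{27}{65} = \left(-4130\right) \left(- \frac{1}{1800}\right) + 27 \cdot \frac{1}{65} = \frac{413}{180} + \frac{27}{65} = \frac{6341}{2340}$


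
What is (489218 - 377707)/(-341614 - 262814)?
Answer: -5869/31812 ≈ -0.18449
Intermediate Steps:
(489218 - 377707)/(-341614 - 262814) = 111511/(-604428) = 111511*(-1/604428) = -5869/31812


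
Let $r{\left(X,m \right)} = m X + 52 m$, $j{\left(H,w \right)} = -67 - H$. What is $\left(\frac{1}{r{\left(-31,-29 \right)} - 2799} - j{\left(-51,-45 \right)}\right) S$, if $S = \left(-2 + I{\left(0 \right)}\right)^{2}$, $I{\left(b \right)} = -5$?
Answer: $\frac{2671823}{3408} \approx 783.99$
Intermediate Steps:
$r{\left(X,m \right)} = 52 m + X m$ ($r{\left(X,m \right)} = X m + 52 m = 52 m + X m$)
$S = 49$ ($S = \left(-2 - 5\right)^{2} = \left(-7\right)^{2} = 49$)
$\left(\frac{1}{r{\left(-31,-29 \right)} - 2799} - j{\left(-51,-45 \right)}\right) S = \left(\frac{1}{- 29 \left(52 - 31\right) - 2799} - \left(-67 - -51\right)\right) 49 = \left(\frac{1}{\left(-29\right) 21 - 2799} - \left(-67 + 51\right)\right) 49 = \left(\frac{1}{-609 - 2799} - -16\right) 49 = \left(\frac{1}{-3408} + 16\right) 49 = \left(- \frac{1}{3408} + 16\right) 49 = \frac{54527}{3408} \cdot 49 = \frac{2671823}{3408}$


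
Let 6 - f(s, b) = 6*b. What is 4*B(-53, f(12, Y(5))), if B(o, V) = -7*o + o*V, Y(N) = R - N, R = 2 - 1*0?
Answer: -3604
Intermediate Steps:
R = 2 (R = 2 + 0 = 2)
Y(N) = 2 - N
f(s, b) = 6 - 6*b
B(o, V) = -7*o + V*o
4*B(-53, f(12, Y(5))) = 4*(-53*(-7 + (6 - 6*(2 - 1*5)))) = 4*(-53*(-7 + (6 - 6*(2 - 5)))) = 4*(-53*(-7 + (6 - 6*(-3)))) = 4*(-53*(-7 + (6 + 18))) = 4*(-53*(-7 + 24)) = 4*(-53*17) = 4*(-901) = -3604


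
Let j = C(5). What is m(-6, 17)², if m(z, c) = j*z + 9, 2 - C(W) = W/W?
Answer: 9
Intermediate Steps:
C(W) = 1 (C(W) = 2 - W/W = 2 - 1*1 = 2 - 1 = 1)
j = 1
m(z, c) = 9 + z (m(z, c) = 1*z + 9 = z + 9 = 9 + z)
m(-6, 17)² = (9 - 6)² = 3² = 9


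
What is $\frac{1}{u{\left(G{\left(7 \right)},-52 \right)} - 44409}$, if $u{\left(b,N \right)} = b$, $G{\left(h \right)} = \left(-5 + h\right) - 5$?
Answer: $- \frac{1}{44412} \approx -2.2516 \cdot 10^{-5}$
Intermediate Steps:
$G{\left(h \right)} = -10 + h$
$\frac{1}{u{\left(G{\left(7 \right)},-52 \right)} - 44409} = \frac{1}{\left(-10 + 7\right) - 44409} = \frac{1}{-3 - 44409} = \frac{1}{-44412} = - \frac{1}{44412}$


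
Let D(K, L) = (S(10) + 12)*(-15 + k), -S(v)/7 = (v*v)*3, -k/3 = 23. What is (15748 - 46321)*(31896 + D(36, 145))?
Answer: -6337416024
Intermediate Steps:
k = -69 (k = -3*23 = -69)
S(v) = -21*v² (S(v) = -7*v*v*3 = -7*v²*3 = -21*v²)
D(K, L) = 175392 (D(K, L) = (-21*10² + 12)*(-15 - 69) = (-21*100 + 12)*(-84) = (-2100 + 12)*(-84) = -2088*(-84) = 175392)
(15748 - 46321)*(31896 + D(36, 145)) = (15748 - 46321)*(31896 + 175392) = -30573*207288 = -6337416024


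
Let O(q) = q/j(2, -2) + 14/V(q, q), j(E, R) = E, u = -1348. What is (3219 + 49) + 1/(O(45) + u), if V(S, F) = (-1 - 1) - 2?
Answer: 4343171/1329 ≈ 3268.0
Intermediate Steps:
V(S, F) = -4 (V(S, F) = -2 - 2 = -4)
O(q) = -7/2 + q/2 (O(q) = q/2 + 14/(-4) = q*(1/2) + 14*(-1/4) = q/2 - 7/2 = -7/2 + q/2)
(3219 + 49) + 1/(O(45) + u) = (3219 + 49) + 1/((-7/2 + (1/2)*45) - 1348) = 3268 + 1/((-7/2 + 45/2) - 1348) = 3268 + 1/(19 - 1348) = 3268 + 1/(-1329) = 3268 - 1/1329 = 4343171/1329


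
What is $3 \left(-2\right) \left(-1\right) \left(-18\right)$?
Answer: $-108$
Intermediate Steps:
$3 \left(-2\right) \left(-1\right) \left(-18\right) = \left(-6\right) \left(-1\right) \left(-18\right) = 6 \left(-18\right) = -108$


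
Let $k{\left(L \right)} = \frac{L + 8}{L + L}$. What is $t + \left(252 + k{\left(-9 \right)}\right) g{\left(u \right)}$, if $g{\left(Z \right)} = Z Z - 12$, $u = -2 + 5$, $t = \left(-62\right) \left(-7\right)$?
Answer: $- \frac{1933}{6} \approx -322.17$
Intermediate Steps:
$k{\left(L \right)} = \frac{8 + L}{2 L}$
$t = 434$
$u = 3$
$g{\left(Z \right)} = -12 + Z^{2}$ ($g{\left(Z \right)} = Z^{2} - 12 = -12 + Z^{2}$)
$t + \left(252 + k{\left(-9 \right)}\right) g{\left(u \right)} = 434 + \left(252 + \frac{8 - 9}{2 \left(-9\right)}\right) \left(-12 + 3^{2}\right) = 434 + \left(252 + \frac{1}{2} \left(- \frac{1}{9}\right) \left(-1\right)\right) \left(-12 + 9\right) = 434 + \left(252 + \frac{1}{18}\right) \left(-3\right) = 434 + \frac{4537}{18} \left(-3\right) = 434 - \frac{4537}{6} = - \frac{1933}{6}$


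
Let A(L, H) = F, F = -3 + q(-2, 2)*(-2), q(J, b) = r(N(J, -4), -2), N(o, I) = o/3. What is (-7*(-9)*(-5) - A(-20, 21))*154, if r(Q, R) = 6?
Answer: -46200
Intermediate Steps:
N(o, I) = o/3 (N(o, I) = o*(⅓) = o/3)
q(J, b) = 6
F = -15 (F = -3 + 6*(-2) = -3 - 12 = -15)
A(L, H) = -15
(-7*(-9)*(-5) - A(-20, 21))*154 = (-7*(-9)*(-5) - 1*(-15))*154 = (63*(-5) + 15)*154 = (-315 + 15)*154 = -300*154 = -46200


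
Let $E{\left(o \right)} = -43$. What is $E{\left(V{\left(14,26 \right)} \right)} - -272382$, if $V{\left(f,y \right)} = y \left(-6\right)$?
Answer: $272339$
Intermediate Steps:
$V{\left(f,y \right)} = - 6 y$
$E{\left(V{\left(14,26 \right)} \right)} - -272382 = -43 - -272382 = -43 + 272382 = 272339$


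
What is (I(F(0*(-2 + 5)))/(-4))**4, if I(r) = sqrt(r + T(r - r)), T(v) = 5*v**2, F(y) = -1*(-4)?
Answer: 1/16 ≈ 0.062500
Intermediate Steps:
F(y) = 4
I(r) = sqrt(r) (I(r) = sqrt(r + 5*(r - r)**2) = sqrt(r + 5*0**2) = sqrt(r + 5*0) = sqrt(r + 0) = sqrt(r))
(I(F(0*(-2 + 5)))/(-4))**4 = (sqrt(4)/(-4))**4 = (2*(-1/4))**4 = (-1/2)**4 = 1/16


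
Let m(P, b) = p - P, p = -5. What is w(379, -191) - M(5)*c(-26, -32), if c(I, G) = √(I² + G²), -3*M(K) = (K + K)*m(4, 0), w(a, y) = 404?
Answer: 404 - 300*√17 ≈ -832.93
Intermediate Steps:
m(P, b) = -5 - P
M(K) = 6*K (M(K) = -(K + K)*(-5 - 1*4)/3 = -2*K*(-5 - 4)/3 = -2*K*(-9)/3 = -(-6)*K = 6*K)
c(I, G) = √(G² + I²)
w(379, -191) - M(5)*c(-26, -32) = 404 - 6*5*√((-32)² + (-26)²) = 404 - 30*√(1024 + 676) = 404 - 30*√1700 = 404 - 30*10*√17 = 404 - 300*√17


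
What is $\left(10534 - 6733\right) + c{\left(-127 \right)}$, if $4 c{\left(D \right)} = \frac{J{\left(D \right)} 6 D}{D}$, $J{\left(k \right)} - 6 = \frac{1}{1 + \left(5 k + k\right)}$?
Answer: $\frac{5798817}{1522} \approx 3810.0$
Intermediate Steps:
$J{\left(k \right)} = 6 + \frac{1}{1 + 6 k}$ ($J{\left(k \right)} = 6 + \frac{1}{1 + \left(5 k + k\right)} = 6 + \frac{1}{1 + 6 k}$)
$c{\left(D \right)} = \frac{3 \left(7 + 36 D\right)}{2 \left(1 + 6 D\right)}$ ($c{\left(D \right)} = \frac{\frac{7 + 36 D}{1 + 6 D} 6 D \frac{1}{D}}{4} = \frac{\frac{6 \left(7 + 36 D\right)}{1 + 6 D} D \frac{1}{D}}{4} = \frac{\frac{6 D \left(7 + 36 D\right)}{1 + 6 D} \frac{1}{D}}{4} = \frac{6 \frac{1}{1 + 6 D} \left(7 + 36 D\right)}{4} = \frac{3 \left(7 + 36 D\right)}{2 \left(1 + 6 D\right)}$)
$\left(10534 - 6733\right) + c{\left(-127 \right)} = \left(10534 - 6733\right) + \frac{3 \left(7 + 36 \left(-127\right)\right)}{2 \left(1 + 6 \left(-127\right)\right)} = 3801 + \frac{3 \left(7 - 4572\right)}{2 \left(1 - 762\right)} = 3801 + \frac{3}{2} \frac{1}{-761} \left(-4565\right) = 3801 + \frac{3}{2} \left(- \frac{1}{761}\right) \left(-4565\right) = 3801 + \frac{13695}{1522} = \frac{5798817}{1522}$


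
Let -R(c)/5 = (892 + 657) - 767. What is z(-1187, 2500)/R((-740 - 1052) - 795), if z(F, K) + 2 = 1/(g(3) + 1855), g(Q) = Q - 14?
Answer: 3687/7210040 ≈ 0.00051137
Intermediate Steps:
R(c) = -3910 (R(c) = -5*((892 + 657) - 767) = -5*(1549 - 767) = -5*782 = -3910)
g(Q) = -14 + Q
z(F, K) = -3687/1844 (z(F, K) = -2 + 1/((-14 + 3) + 1855) = -2 + 1/(-11 + 1855) = -2 + 1/1844 = -3687/1844)
z(-1187, 2500)/R((-740 - 1052) - 795) = -3687/1844/(-3910) = -3687/1844*(-1/3910) = 3687/7210040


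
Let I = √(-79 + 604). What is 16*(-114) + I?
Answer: -1824 + 5*√21 ≈ -1801.1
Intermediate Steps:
I = 5*√21 (I = √525 = 5*√21 ≈ 22.913)
16*(-114) + I = 16*(-114) + 5*√21 = -1824 + 5*√21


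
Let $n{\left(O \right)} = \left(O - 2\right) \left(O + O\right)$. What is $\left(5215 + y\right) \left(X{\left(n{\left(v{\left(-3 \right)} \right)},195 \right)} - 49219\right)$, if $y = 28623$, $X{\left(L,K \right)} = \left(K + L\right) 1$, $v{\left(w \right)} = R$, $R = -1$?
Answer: $-1658671084$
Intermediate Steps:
$v{\left(w \right)} = -1$
$n{\left(O \right)} = 2 O \left(-2 + O\right)$ ($n{\left(O \right)} = \left(-2 + O\right) 2 O = 2 O \left(-2 + O\right)$)
$X{\left(L,K \right)} = K + L$
$\left(5215 + y\right) \left(X{\left(n{\left(v{\left(-3 \right)} \right)},195 \right)} - 49219\right) = \left(5215 + 28623\right) \left(\left(195 + 2 \left(-1\right) \left(-2 - 1\right)\right) - 49219\right) = 33838 \left(\left(195 + 2 \left(-1\right) \left(-3\right)\right) - 49219\right) = 33838 \left(\left(195 + 6\right) - 49219\right) = 33838 \left(201 - 49219\right) = 33838 \left(-49018\right) = -1658671084$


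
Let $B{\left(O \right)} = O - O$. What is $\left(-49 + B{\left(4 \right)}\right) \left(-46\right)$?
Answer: $2254$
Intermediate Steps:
$B{\left(O \right)} = 0$
$\left(-49 + B{\left(4 \right)}\right) \left(-46\right) = \left(-49 + 0\right) \left(-46\right) = \left(-49\right) \left(-46\right) = 2254$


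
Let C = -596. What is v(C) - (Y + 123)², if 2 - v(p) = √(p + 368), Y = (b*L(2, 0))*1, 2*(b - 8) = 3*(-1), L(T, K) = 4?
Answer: -22199 - 2*I*√57 ≈ -22199.0 - 15.1*I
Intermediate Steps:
b = 13/2 (b = 8 + (3*(-1))/2 = 8 + (½)*(-3) = 8 - 3/2 = 13/2 ≈ 6.5000)
Y = 26 (Y = ((13/2)*4)*1 = 26*1 = 26)
v(p) = 2 - √(368 + p) (v(p) = 2 - √(p + 368) = 2 - √(368 + p))
v(C) - (Y + 123)² = (2 - √(368 - 596)) - (26 + 123)² = (2 - √(-228)) - 1*149² = (2 - 2*I*√57) - 1*22201 = (2 - 2*I*√57) - 22201 = -22199 - 2*I*√57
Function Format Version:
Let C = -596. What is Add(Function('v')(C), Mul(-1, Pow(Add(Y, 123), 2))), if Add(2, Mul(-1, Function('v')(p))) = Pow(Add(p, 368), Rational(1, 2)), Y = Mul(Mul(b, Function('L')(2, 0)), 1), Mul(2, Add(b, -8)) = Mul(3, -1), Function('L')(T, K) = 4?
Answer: Add(-22199, Mul(-2, I, Pow(57, Rational(1, 2)))) ≈ Add(-22199., Mul(-15.100, I))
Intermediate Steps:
b = Rational(13, 2) (b = Add(8, Mul(Rational(1, 2), Mul(3, -1))) = Add(8, Mul(Rational(1, 2), -3)) = Add(8, Rational(-3, 2)) = Rational(13, 2) ≈ 6.5000)
Y = 26 (Y = Mul(Mul(Rational(13, 2), 4), 1) = Mul(26, 1) = 26)
Function('v')(p) = Add(2, Mul(-1, Pow(Add(368, p), Rational(1, 2)))) (Function('v')(p) = Add(2, Mul(-1, Pow(Add(p, 368), Rational(1, 2)))) = Add(2, Mul(-1, Pow(Add(368, p), Rational(1, 2)))))
Add(Function('v')(C), Mul(-1, Pow(Add(Y, 123), 2))) = Add(Add(2, Mul(-1, Pow(Add(368, -596), Rational(1, 2)))), Mul(-1, Pow(Add(26, 123), 2))) = Add(Add(2, Mul(-1, Pow(-228, Rational(1, 2)))), Mul(-1, Pow(149, 2))) = Add(Add(2, Mul(-1, Mul(2, I, Pow(57, Rational(1, 2))))), Mul(-1, 22201)) = Add(Add(2, Mul(-2, I, Pow(57, Rational(1, 2)))), -22201) = Add(-22199, Mul(-2, I, Pow(57, Rational(1, 2))))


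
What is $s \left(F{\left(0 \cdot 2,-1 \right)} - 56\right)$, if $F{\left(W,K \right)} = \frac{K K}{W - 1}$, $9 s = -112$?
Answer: $\frac{2128}{3} \approx 709.33$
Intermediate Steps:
$s = - \frac{112}{9}$ ($s = \frac{1}{9} \left(-112\right) = - \frac{112}{9} \approx -12.444$)
$F{\left(W,K \right)} = \frac{K^{2}}{-1 + W}$
$s \left(F{\left(0 \cdot 2,-1 \right)} - 56\right) = - \frac{112 \left(\frac{\left(-1\right)^{2}}{-1 + 0 \cdot 2} - 56\right)}{9} = - \frac{112 \left(1 \frac{1}{-1 + 0} - 56\right)}{9} = - \frac{112 \left(1 \frac{1}{-1} - 56\right)}{9} = - \frac{112 \left(1 \left(-1\right) - 56\right)}{9} = - \frac{112 \left(-1 - 56\right)}{9} = \left(- \frac{112}{9}\right) \left(-57\right) = \frac{2128}{3}$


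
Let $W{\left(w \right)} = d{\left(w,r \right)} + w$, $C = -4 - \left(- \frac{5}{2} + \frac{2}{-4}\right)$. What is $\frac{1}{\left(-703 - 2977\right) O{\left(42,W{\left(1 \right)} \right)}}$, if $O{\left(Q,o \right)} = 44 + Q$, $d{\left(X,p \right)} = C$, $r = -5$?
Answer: $- \frac{1}{316480} \approx -3.1598 \cdot 10^{-6}$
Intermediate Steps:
$C = -1$ ($C = -4 - \left(\left(-5\right) \frac{1}{2} + 2 \left(- \frac{1}{4}\right)\right) = -4 - \left(- \frac{5}{2} - \frac{1}{2}\right) = -4 - -3 = -4 + 3 = -1$)
$d{\left(X,p \right)} = -1$
$W{\left(w \right)} = -1 + w$
$\frac{1}{\left(-703 - 2977\right) O{\left(42,W{\left(1 \right)} \right)}} = \frac{1}{\left(-703 - 2977\right) \left(44 + 42\right)} = \frac{1}{\left(-3680\right) 86} = \left(- \frac{1}{3680}\right) \frac{1}{86} = - \frac{1}{316480}$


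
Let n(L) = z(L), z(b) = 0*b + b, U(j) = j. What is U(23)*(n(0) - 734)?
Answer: -16882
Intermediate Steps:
z(b) = b (z(b) = 0 + b = b)
n(L) = L
U(23)*(n(0) - 734) = 23*(0 - 734) = 23*(-734) = -16882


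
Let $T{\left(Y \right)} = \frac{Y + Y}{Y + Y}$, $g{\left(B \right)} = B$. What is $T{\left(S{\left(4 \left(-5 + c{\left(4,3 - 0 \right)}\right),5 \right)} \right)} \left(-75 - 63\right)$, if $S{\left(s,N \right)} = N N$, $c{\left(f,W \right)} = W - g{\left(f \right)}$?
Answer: $-138$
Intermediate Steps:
$c{\left(f,W \right)} = W - f$
$S{\left(s,N \right)} = N^{2}$
$T{\left(Y \right)} = 1$ ($T{\left(Y \right)} = \frac{2 Y}{2 Y} = 2 Y \frac{1}{2 Y} = 1$)
$T{\left(S{\left(4 \left(-5 + c{\left(4,3 - 0 \right)}\right),5 \right)} \right)} \left(-75 - 63\right) = 1 \left(-75 - 63\right) = 1 \left(-138\right) = -138$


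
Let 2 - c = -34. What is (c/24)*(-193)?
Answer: -579/2 ≈ -289.50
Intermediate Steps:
c = 36 (c = 2 - 1*(-34) = 2 + 34 = 36)
(c/24)*(-193) = (36/24)*(-193) = (36*(1/24))*(-193) = (3/2)*(-193) = -579/2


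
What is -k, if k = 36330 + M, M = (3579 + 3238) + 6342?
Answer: -49489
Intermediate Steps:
M = 13159 (M = 6817 + 6342 = 13159)
k = 49489 (k = 36330 + 13159 = 49489)
-k = -1*49489 = -49489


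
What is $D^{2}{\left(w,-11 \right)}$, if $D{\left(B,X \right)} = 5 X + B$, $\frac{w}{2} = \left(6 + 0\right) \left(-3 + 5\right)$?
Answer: $961$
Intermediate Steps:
$w = 24$ ($w = 2 \left(6 + 0\right) \left(-3 + 5\right) = 2 \cdot 6 \cdot 2 = 2 \cdot 12 = 24$)
$D{\left(B,X \right)} = B + 5 X$
$D^{2}{\left(w,-11 \right)} = \left(24 + 5 \left(-11\right)\right)^{2} = \left(24 - 55\right)^{2} = \left(-31\right)^{2} = 961$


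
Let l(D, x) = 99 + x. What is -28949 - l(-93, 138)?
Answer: -29186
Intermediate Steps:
-28949 - l(-93, 138) = -28949 - (99 + 138) = -28949 - 1*237 = -28949 - 237 = -29186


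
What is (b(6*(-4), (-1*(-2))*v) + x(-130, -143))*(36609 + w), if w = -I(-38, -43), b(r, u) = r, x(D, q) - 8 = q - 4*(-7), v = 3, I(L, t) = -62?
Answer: -4803901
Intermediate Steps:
x(D, q) = 36 + q (x(D, q) = 8 + (q - 4*(-7)) = 8 + (q + 28) = 8 + (28 + q) = 36 + q)
w = 62 (w = -1*(-62) = 62)
(b(6*(-4), (-1*(-2))*v) + x(-130, -143))*(36609 + w) = (6*(-4) + (36 - 143))*(36609 + 62) = (-24 - 107)*36671 = -131*36671 = -4803901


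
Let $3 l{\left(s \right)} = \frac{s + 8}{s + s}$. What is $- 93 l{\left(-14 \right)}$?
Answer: $- \frac{93}{14} \approx -6.6429$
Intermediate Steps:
$l{\left(s \right)} = \frac{8 + s}{6 s}$ ($l{\left(s \right)} = \frac{\left(s + 8\right) \frac{1}{s + s}}{3} = \frac{\left(8 + s\right) \frac{1}{2 s}}{3} = \frac{\frac{1}{2} \frac{1}{s} \left(8 + s\right)}{3} = \frac{8 + s}{6 s}$)
$- 93 l{\left(-14 \right)} = - 93 \frac{8 - 14}{6 \left(-14\right)} = - 93 \cdot \frac{1}{6} \left(- \frac{1}{14}\right) \left(-6\right) = \left(-93\right) \frac{1}{14} = - \frac{93}{14}$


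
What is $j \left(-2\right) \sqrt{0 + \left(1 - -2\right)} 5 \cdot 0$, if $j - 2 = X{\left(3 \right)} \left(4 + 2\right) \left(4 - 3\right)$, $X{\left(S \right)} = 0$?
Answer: $0$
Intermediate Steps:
$j = 2$ ($j = 2 + 0 \left(4 + 2\right) \left(4 - 3\right) = 2 + 0 \cdot 6 \cdot 1 = 2 + 0 \cdot 6 = 2 + 0 = 2$)
$j \left(-2\right) \sqrt{0 + \left(1 - -2\right)} 5 \cdot 0 = 2 \left(-2\right) \sqrt{0 + \left(1 - -2\right)} 5 \cdot 0 = - 4 \sqrt{0 + \left(1 + 2\right)} 5 \cdot 0 = - 4 \sqrt{0 + 3} \cdot 5 \cdot 0 = - 4 \sqrt{3} \cdot 5 \cdot 0 = - 4 \cdot 5 \sqrt{3} \cdot 0 = \left(-4\right) 0 = 0$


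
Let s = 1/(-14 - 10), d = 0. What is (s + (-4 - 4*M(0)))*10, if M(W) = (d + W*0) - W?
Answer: -485/12 ≈ -40.417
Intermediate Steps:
M(W) = -W (M(W) = (0 + W*0) - W = (0 + 0) - W = 0 - W = -W)
s = -1/24 (s = 1/(-24) = -1/24 ≈ -0.041667)
(s + (-4 - 4*M(0)))*10 = (-1/24 + (-4 - (-4)*0))*10 = (-1/24 + (-4 - 4*0))*10 = (-1/24 + (-4 + 0))*10 = (-1/24 - 4)*10 = -97/24*10 = -485/12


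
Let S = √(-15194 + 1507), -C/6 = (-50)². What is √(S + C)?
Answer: √(-15000 + I*√13687) ≈ 0.4776 + 122.48*I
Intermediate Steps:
C = -15000 (C = -6*(-50)² = -6*2500 = -15000)
S = I*√13687 (S = √(-13687) = I*√13687 ≈ 116.99*I)
√(S + C) = √(I*√13687 - 15000) = √(-15000 + I*√13687)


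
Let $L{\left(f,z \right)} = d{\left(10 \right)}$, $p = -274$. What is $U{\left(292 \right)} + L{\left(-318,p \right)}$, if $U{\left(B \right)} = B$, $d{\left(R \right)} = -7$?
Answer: $285$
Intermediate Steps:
$L{\left(f,z \right)} = -7$
$U{\left(292 \right)} + L{\left(-318,p \right)} = 292 - 7 = 285$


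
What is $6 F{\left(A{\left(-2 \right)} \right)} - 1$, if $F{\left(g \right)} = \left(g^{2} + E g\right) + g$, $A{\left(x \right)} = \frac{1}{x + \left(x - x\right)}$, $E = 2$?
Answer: $- \frac{17}{2} \approx -8.5$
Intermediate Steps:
$A{\left(x \right)} = \frac{1}{x}$ ($A{\left(x \right)} = \frac{1}{x + 0} = \frac{1}{x}$)
$F{\left(g \right)} = g^{2} + 3 g$ ($F{\left(g \right)} = \left(g^{2} + 2 g\right) + g = g^{2} + 3 g$)
$6 F{\left(A{\left(-2 \right)} \right)} - 1 = 6 \frac{3 + \frac{1}{-2}}{-2} - 1 = 6 \left(- \frac{3 - \frac{1}{2}}{2}\right) + \left(-4 + 3\right) = 6 \left(\left(- \frac{1}{2}\right) \frac{5}{2}\right) - 1 = 6 \left(- \frac{5}{4}\right) - 1 = - \frac{15}{2} - 1 = - \frac{17}{2}$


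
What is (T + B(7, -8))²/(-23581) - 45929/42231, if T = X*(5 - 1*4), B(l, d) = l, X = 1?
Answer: -1085754533/995849211 ≈ -1.0903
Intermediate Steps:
T = 1 (T = 1*(5 - 1*4) = 1*(5 - 4) = 1*1 = 1)
(T + B(7, -8))²/(-23581) - 45929/42231 = (1 + 7)²/(-23581) - 45929/42231 = 8²*(-1/23581) - 45929*1/42231 = 64*(-1/23581) - 45929/42231 = -64/23581 - 45929/42231 = -1085754533/995849211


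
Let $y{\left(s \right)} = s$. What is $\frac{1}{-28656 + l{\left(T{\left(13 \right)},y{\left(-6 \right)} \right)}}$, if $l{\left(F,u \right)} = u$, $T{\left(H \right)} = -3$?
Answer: $- \frac{1}{28662} \approx -3.4889 \cdot 10^{-5}$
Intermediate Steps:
$\frac{1}{-28656 + l{\left(T{\left(13 \right)},y{\left(-6 \right)} \right)}} = \frac{1}{-28656 - 6} = \frac{1}{-28662} = - \frac{1}{28662}$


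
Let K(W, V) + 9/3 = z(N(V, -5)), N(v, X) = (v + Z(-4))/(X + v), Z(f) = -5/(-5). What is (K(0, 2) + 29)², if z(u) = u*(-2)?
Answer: 784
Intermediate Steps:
Z(f) = 1 (Z(f) = -5*(-⅕) = 1)
N(v, X) = (1 + v)/(X + v) (N(v, X) = (v + 1)/(X + v) = (1 + v)/(X + v))
z(u) = -2*u
K(W, V) = -3 - 2*(1 + V)/(-5 + V)
(K(0, 2) + 29)² = ((13 - 5*2)/(-5 + 2) + 29)² = ((13 - 10)/(-3) + 29)² = (-⅓*3 + 29)² = (-1 + 29)² = 28² = 784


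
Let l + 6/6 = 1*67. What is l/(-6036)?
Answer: -11/1006 ≈ -0.010934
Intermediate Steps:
l = 66 (l = -1 + 1*67 = -1 + 67 = 66)
l/(-6036) = 66/(-6036) = 66*(-1/6036) = -11/1006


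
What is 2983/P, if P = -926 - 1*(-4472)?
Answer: 2983/3546 ≈ 0.84123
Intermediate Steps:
P = 3546 (P = -926 + 4472 = 3546)
2983/P = 2983/3546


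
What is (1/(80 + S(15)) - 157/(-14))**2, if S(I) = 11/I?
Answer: 739350481/5866084 ≈ 126.04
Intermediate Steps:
(1/(80 + S(15)) - 157/(-14))**2 = (1/(80 + 11/15) - 157/(-14))**2 = (1/(80 + 11*(1/15)) - 157*(-1/14))**2 = (1/(80 + 11/15) + 157/14)**2 = (1/(1211/15) + 157/14)**2 = (15/1211 + 157/14)**2 = (27191/2422)**2 = 739350481/5866084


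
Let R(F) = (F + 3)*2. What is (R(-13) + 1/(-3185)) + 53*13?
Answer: 2130764/3185 ≈ 669.00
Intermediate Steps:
R(F) = 6 + 2*F (R(F) = (3 + F)*2 = 6 + 2*F)
(R(-13) + 1/(-3185)) + 53*13 = ((6 + 2*(-13)) + 1/(-3185)) + 53*13 = ((6 - 26) - 1/3185) + 689 = (-20 - 1/3185) + 689 = -63701/3185 + 689 = 2130764/3185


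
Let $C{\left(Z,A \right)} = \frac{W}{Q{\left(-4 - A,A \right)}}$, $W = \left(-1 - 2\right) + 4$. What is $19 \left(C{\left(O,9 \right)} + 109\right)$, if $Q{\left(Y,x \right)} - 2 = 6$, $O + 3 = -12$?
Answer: $\frac{16587}{8} \approx 2073.4$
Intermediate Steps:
$O = -15$ ($O = -3 - 12 = -15$)
$Q{\left(Y,x \right)} = 8$ ($Q{\left(Y,x \right)} = 2 + 6 = 8$)
$W = 1$ ($W = -3 + 4 = 1$)
$C{\left(Z,A \right)} = \frac{1}{8}$ ($C{\left(Z,A \right)} = 1 \cdot \frac{1}{8} = \frac{1}{8}$)
$19 \left(C{\left(O,9 \right)} + 109\right) = 19 \left(\frac{1}{8} + 109\right) = 19 \cdot \frac{873}{8} = \frac{16587}{8}$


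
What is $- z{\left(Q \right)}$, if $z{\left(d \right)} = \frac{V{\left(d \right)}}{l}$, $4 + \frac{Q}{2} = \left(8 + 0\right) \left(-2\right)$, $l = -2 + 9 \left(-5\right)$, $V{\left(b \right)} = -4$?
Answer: $- \frac{4}{47} \approx -0.085106$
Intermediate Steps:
$l = -47$ ($l = -2 - 45 = -47$)
$Q = -40$ ($Q = -8 + 2 \left(8 + 0\right) \left(-2\right) = -8 + 2 \cdot 8 \left(-2\right) = -8 + 2 \left(-16\right) = -8 - 32 = -40$)
$z{\left(d \right)} = \frac{4}{47}$ ($z{\left(d \right)} = - \frac{4}{-47} = \left(-4\right) \left(- \frac{1}{47}\right) = \frac{4}{47}$)
$- z{\left(Q \right)} = \left(-1\right) \frac{4}{47} = - \frac{4}{47}$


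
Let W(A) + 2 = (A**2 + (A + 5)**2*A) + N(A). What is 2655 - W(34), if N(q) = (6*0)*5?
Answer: -50213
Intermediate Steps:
N(q) = 0 (N(q) = 0*5 = 0)
W(A) = -2 + A**2 + A*(5 + A)**2 (W(A) = -2 + ((A**2 + (A + 5)**2*A) + 0) = -2 + ((A**2 + (5 + A)**2*A) + 0) = -2 + ((A**2 + A*(5 + A)**2) + 0) = -2 + (A**2 + A*(5 + A)**2) = -2 + A**2 + A*(5 + A)**2)
2655 - W(34) = 2655 - (-2 + 34**2 + 34*(5 + 34)**2) = 2655 - (-2 + 1156 + 34*39**2) = 2655 - (-2 + 1156 + 34*1521) = 2655 - (-2 + 1156 + 51714) = 2655 - 1*52868 = 2655 - 52868 = -50213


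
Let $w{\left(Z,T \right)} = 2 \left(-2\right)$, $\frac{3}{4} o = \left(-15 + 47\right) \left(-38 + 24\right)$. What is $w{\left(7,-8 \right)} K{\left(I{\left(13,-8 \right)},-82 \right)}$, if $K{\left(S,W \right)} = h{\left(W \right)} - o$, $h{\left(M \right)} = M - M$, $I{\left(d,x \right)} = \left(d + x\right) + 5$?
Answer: $- \frac{7168}{3} \approx -2389.3$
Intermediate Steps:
$I{\left(d,x \right)} = 5 + d + x$
$h{\left(M \right)} = 0$
$o = - \frac{1792}{3}$ ($o = \frac{4 \left(-15 + 47\right) \left(-38 + 24\right)}{3} = \frac{4 \cdot 32 \left(-14\right)}{3} = \frac{4}{3} \left(-448\right) = - \frac{1792}{3} \approx -597.33$)
$K{\left(S,W \right)} = \frac{1792}{3}$ ($K{\left(S,W \right)} = 0 - - \frac{1792}{3} = 0 + \frac{1792}{3} = \frac{1792}{3}$)
$w{\left(Z,T \right)} = -4$
$w{\left(7,-8 \right)} K{\left(I{\left(13,-8 \right)},-82 \right)} = \left(-4\right) \frac{1792}{3} = - \frac{7168}{3}$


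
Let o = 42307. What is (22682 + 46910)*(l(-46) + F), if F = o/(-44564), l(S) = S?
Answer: -36400982898/11141 ≈ -3.2673e+6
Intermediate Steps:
F = -42307/44564 (F = 42307/(-44564) = 42307*(-1/44564) = -42307/44564 ≈ -0.94935)
(22682 + 46910)*(l(-46) + F) = (22682 + 46910)*(-46 - 42307/44564) = 69592*(-2092251/44564) = -36400982898/11141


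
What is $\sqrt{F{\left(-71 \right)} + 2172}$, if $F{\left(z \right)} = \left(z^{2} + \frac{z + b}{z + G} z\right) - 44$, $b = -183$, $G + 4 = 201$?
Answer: $\frac{2 \sqrt{806162}}{21} \approx 85.511$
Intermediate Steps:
$G = 197$ ($G = -4 + 201 = 197$)
$F{\left(z \right)} = -44 + z^{2} + \frac{z \left(-183 + z\right)}{197 + z}$ ($F{\left(z \right)} = \left(z^{2} + \frac{z - 183}{z + 197} z\right) - 44 = \left(z^{2} + \frac{-183 + z}{197 + z} z\right) - 44 = \left(z^{2} + \frac{z \left(-183 + z\right)}{197 + z}\right) - 44 = -44 + z^{2} + \frac{z \left(-183 + z\right)}{197 + z}$)
$\sqrt{F{\left(-71 \right)} + 2172} = \sqrt{\frac{-8668 + \left(-71\right)^{3} - -16117 + 198 \left(-71\right)^{2}}{197 - 71} + 2172} = \sqrt{\frac{-8668 - 357911 + 16117 + 198 \cdot 5041}{126} + 2172} = \sqrt{\frac{-8668 - 357911 + 16117 + 998118}{126} + 2172} = \sqrt{\frac{1}{126} \cdot 647656 + 2172} = \sqrt{\frac{323828}{63} + 2172} = \sqrt{\frac{460664}{63}} = \frac{2 \sqrt{806162}}{21}$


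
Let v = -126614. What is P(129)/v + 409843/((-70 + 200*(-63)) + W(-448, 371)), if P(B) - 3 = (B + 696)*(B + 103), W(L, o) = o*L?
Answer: -3076058837/808873539 ≈ -3.8029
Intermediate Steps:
W(L, o) = L*o
P(B) = 3 + (103 + B)*(696 + B) (P(B) = 3 + (B + 696)*(B + 103) = 3 + (696 + B)*(103 + B) = 3 + (103 + B)*(696 + B))
P(129)/v + 409843/((-70 + 200*(-63)) + W(-448, 371)) = (71691 + 129² + 799*129)/(-126614) + 409843/((-70 + 200*(-63)) - 448*371) = (71691 + 16641 + 103071)*(-1/126614) + 409843/((-70 - 12600) - 166208) = 191403*(-1/126614) + 409843/(-12670 - 166208) = -191403/126614 + 409843/(-178878) = -191403/126614 + 409843*(-1/178878) = -191403/126614 - 58549/25554 = -3076058837/808873539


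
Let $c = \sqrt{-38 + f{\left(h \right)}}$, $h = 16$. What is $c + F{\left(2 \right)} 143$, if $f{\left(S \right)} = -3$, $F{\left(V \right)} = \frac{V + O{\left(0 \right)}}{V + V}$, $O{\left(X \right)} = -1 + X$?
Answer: $\frac{143}{4} + i \sqrt{41} \approx 35.75 + 6.4031 i$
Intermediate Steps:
$F{\left(V \right)} = \frac{-1 + V}{2 V}$ ($F{\left(V \right)} = \frac{V + \left(-1 + 0\right)}{V + V} = \frac{V - 1}{2 V} = \left(-1 + V\right) \frac{1}{2 V} = \frac{-1 + V}{2 V}$)
$c = i \sqrt{41}$ ($c = \sqrt{-38 - 3} = \sqrt{-41} = i \sqrt{41} \approx 6.4031 i$)
$c + F{\left(2 \right)} 143 = i \sqrt{41} + \frac{-1 + 2}{2 \cdot 2} \cdot 143 = i \sqrt{41} + \frac{1}{2} \cdot \frac{1}{2} \cdot 1 \cdot 143 = i \sqrt{41} + \frac{1}{4} \cdot 143 = i \sqrt{41} + \frac{143}{4} = \frac{143}{4} + i \sqrt{41}$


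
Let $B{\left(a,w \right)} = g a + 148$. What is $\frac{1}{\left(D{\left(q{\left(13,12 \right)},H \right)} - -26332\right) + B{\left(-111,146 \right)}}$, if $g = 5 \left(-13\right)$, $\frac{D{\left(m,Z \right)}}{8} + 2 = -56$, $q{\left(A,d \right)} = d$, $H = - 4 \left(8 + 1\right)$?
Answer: $\frac{1}{33231} \approx 3.0092 \cdot 10^{-5}$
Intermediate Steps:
$H = -36$ ($H = \left(-4\right) 9 = -36$)
$D{\left(m,Z \right)} = -464$ ($D{\left(m,Z \right)} = -16 + 8 \left(-56\right) = -16 - 448 = -464$)
$g = -65$
$B{\left(a,w \right)} = 148 - 65 a$ ($B{\left(a,w \right)} = - 65 a + 148 = 148 - 65 a$)
$\frac{1}{\left(D{\left(q{\left(13,12 \right)},H \right)} - -26332\right) + B{\left(-111,146 \right)}} = \frac{1}{\left(-464 - -26332\right) + \left(148 - -7215\right)} = \frac{1}{\left(-464 + 26332\right) + \left(148 + 7215\right)} = \frac{1}{25868 + 7363} = \frac{1}{33231}$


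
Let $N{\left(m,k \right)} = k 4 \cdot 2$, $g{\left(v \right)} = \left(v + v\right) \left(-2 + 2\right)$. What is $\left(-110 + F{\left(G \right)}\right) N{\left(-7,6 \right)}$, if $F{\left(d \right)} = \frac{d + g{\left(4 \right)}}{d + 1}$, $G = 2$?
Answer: $-5248$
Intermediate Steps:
$g{\left(v \right)} = 0$ ($g{\left(v \right)} = 2 v 0 = 0$)
$F{\left(d \right)} = \frac{d}{1 + d}$ ($F{\left(d \right)} = \frac{d + 0}{d + 1} = \frac{d}{1 + d}$)
$N{\left(m,k \right)} = 8 k$ ($N{\left(m,k \right)} = 4 k 2 = 8 k$)
$\left(-110 + F{\left(G \right)}\right) N{\left(-7,6 \right)} = \left(-110 + \frac{2}{1 + 2}\right) 8 \cdot 6 = \left(-110 + \frac{2}{3}\right) 48 = \left(- \frac{328}{3}\right) 48 = -5248$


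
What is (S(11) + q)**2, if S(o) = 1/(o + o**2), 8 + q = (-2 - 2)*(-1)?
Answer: 277729/17424 ≈ 15.939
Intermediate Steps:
q = -4 (q = -8 + (-2 - 2)*(-1) = -8 - 4*(-1) = -8 + 4 = -4)
(S(11) + q)**2 = (1/(11*(1 + 11)) - 4)**2 = ((1/11)/12 - 4)**2 = ((1/11)*(1/12) - 4)**2 = (1/132 - 4)**2 = (-527/132)**2 = 277729/17424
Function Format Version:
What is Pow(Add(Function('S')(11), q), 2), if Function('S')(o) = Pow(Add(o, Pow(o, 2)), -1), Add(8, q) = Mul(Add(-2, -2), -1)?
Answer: Rational(277729, 17424) ≈ 15.939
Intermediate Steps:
q = -4 (q = Add(-8, Mul(Add(-2, -2), -1)) = Add(-8, Mul(-4, -1)) = Add(-8, 4) = -4)
Pow(Add(Function('S')(11), q), 2) = Pow(Add(Mul(Pow(11, -1), Pow(Add(1, 11), -1)), -4), 2) = Pow(Add(Mul(Rational(1, 11), Pow(12, -1)), -4), 2) = Pow(Add(Mul(Rational(1, 11), Rational(1, 12)), -4), 2) = Pow(Add(Rational(1, 132), -4), 2) = Pow(Rational(-527, 132), 2) = Rational(277729, 17424)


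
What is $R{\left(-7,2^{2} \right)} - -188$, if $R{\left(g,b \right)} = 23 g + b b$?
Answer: $43$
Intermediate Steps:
$R{\left(g,b \right)} = b^{2} + 23 g$ ($R{\left(g,b \right)} = 23 g + b^{2} = b^{2} + 23 g$)
$R{\left(-7,2^{2} \right)} - -188 = \left(\left(2^{2}\right)^{2} + 23 \left(-7\right)\right) - -188 = \left(4^{2} - 161\right) + 188 = \left(16 - 161\right) + 188 = -145 + 188 = 43$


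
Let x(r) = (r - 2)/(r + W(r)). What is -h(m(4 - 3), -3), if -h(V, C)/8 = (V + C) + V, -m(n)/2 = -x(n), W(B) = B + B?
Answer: -104/3 ≈ -34.667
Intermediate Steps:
W(B) = 2*B
x(r) = (-2 + r)/(3*r) (x(r) = (r - 2)/(r + 2*r) = (-2 + r)/((3*r)) = (-2 + r)*(1/(3*r)) = (-2 + r)/(3*r))
m(n) = 2*(-2 + n)/(3*n) (m(n) = -(-2)*(-2 + n)/(3*n) = 2*(-2 + n)/(3*n))
h(V, C) = -16*V - 8*C (h(V, C) = -8*((V + C) + V) = -8*((C + V) + V) = -8*(C + 2*V) = -16*V - 8*C)
-h(m(4 - 3), -3) = -(-32*(-2 + (4 - 3))/(3*(4 - 3)) - 8*(-3)) = -(-32*(-2 + 1)/(3*1) + 24) = -(-32*(-1)/3 + 24) = -(-16*(-⅔) + 24) = -(32/3 + 24) = -1*104/3 = -104/3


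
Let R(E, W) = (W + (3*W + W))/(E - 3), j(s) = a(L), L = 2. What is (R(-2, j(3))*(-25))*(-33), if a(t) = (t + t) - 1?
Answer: -2475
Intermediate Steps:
a(t) = -1 + 2*t (a(t) = 2*t - 1 = -1 + 2*t)
j(s) = 3 (j(s) = -1 + 2*2 = -1 + 4 = 3)
R(E, W) = 5*W/(-3 + E) (R(E, W) = (W + 4*W)/(-3 + E) = (5*W)/(-3 + E) = 5*W/(-3 + E))
(R(-2, j(3))*(-25))*(-33) = ((5*3/(-3 - 2))*(-25))*(-33) = ((5*3/(-5))*(-25))*(-33) = ((5*3*(-1/5))*(-25))*(-33) = -3*(-25)*(-33) = 75*(-33) = -2475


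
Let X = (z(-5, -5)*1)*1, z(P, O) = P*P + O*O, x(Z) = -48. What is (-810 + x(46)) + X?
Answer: -808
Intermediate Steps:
z(P, O) = O² + P² (z(P, O) = P² + O² = O² + P²)
X = 50 (X = (((-5)² + (-5)²)*1)*1 = ((25 + 25)*1)*1 = (50*1)*1 = 50*1 = 50)
(-810 + x(46)) + X = (-810 - 48) + 50 = -858 + 50 = -808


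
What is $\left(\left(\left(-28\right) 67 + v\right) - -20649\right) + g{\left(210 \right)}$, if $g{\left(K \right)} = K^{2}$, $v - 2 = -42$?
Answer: $62833$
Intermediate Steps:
$v = -40$ ($v = 2 - 42 = -40$)
$\left(\left(\left(-28\right) 67 + v\right) - -20649\right) + g{\left(210 \right)} = \left(\left(\left(-28\right) 67 - 40\right) - -20649\right) + 210^{2} = \left(\left(-1876 - 40\right) + 20649\right) + 44100 = \left(-1916 + 20649\right) + 44100 = 18733 + 44100 = 62833$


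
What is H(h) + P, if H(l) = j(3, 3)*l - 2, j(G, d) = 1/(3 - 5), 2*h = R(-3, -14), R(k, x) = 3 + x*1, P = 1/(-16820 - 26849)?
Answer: 131003/174676 ≈ 0.74998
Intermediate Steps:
P = -1/43669 (P = 1/(-43669) = -1/43669 ≈ -2.2900e-5)
R(k, x) = 3 + x
h = -11/2 (h = (3 - 14)/2 = (½)*(-11) = -11/2 ≈ -5.5000)
j(G, d) = -½ (j(G, d) = 1/(-2) = -½)
H(l) = -2 - l/2 (H(l) = -l/2 - 2 = -2 - l/2)
H(h) + P = (-2 - ½*(-11/2)) - 1/43669 = (-2 + 11/4) - 1/43669 = ¾ - 1/43669 = 131003/174676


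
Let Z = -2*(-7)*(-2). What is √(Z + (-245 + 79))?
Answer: I*√194 ≈ 13.928*I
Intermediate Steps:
Z = -28 (Z = 14*(-2) = -28)
√(Z + (-245 + 79)) = √(-28 + (-245 + 79)) = √(-28 - 166) = √(-194) = I*√194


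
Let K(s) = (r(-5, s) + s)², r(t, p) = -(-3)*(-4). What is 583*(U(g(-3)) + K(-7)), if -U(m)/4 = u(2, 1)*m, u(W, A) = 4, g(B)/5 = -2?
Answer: 303743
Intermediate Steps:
r(t, p) = -12 (r(t, p) = -1*12 = -12)
g(B) = -10 (g(B) = 5*(-2) = -10)
K(s) = (-12 + s)²
U(m) = -16*m
583*(U(g(-3)) + K(-7)) = 583*(-16*(-10) + (-12 - 7)²) = 583*(160 + (-19)²) = 583*(160 + 361) = 583*521 = 303743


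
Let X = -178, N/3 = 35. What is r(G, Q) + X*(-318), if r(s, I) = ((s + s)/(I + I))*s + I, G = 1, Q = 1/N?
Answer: 5954446/105 ≈ 56709.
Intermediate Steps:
N = 105 (N = 3*35 = 105)
Q = 1/105 ≈ 0.0095238
r(s, I) = I + s**2/I (r(s, I) = ((2*s)/((2*I)))*s + I = ((2*s)*(1/(2*I)))*s + I = (s/I)*s + I = s**2/I + I = I + s**2/I)
r(G, Q) + X*(-318) = (1/105 + 1**2/(1/105)) - 178*(-318) = (1/105 + 105*1) + 56604 = (1/105 + 105) + 56604 = 11026/105 + 56604 = 5954446/105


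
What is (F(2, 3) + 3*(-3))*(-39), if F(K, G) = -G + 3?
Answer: 351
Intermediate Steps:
F(K, G) = 3 - G
(F(2, 3) + 3*(-3))*(-39) = ((3 - 1*3) + 3*(-3))*(-39) = ((3 - 3) - 9)*(-39) = (0 - 9)*(-39) = -9*(-39) = 351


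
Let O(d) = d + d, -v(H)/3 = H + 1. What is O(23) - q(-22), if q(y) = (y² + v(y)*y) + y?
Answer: 970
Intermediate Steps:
v(H) = -3 - 3*H (v(H) = -3*(H + 1) = -3*(1 + H) = -3 - 3*H)
O(d) = 2*d
q(y) = y + y² + y*(-3 - 3*y) (q(y) = (y² + (-3 - 3*y)*y) + y = (y² + y*(-3 - 3*y)) + y = y + y² + y*(-3 - 3*y))
O(23) - q(-22) = 2*23 - 2*(-22)*(-1 - 1*(-22)) = 46 - 2*(-22)*(-1 + 22) = 46 - 2*(-22)*21 = 46 - 1*(-924) = 46 + 924 = 970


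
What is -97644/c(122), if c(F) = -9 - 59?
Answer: 24411/17 ≈ 1435.9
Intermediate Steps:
c(F) = -68
-97644/c(122) = -97644/(-68) = -97644*(-1/68) = 24411/17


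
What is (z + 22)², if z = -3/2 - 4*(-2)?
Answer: 3249/4 ≈ 812.25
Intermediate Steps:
z = 13/2 (z = -3*½ + 8 = -3/2 + 8 = 13/2 ≈ 6.5000)
(z + 22)² = (13/2 + 22)² = (57/2)² = 3249/4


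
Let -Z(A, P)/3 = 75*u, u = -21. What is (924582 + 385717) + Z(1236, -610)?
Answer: 1315024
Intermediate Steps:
Z(A, P) = 4725 (Z(A, P) = -225*(-21) = -3*(-1575) = 4725)
(924582 + 385717) + Z(1236, -610) = (924582 + 385717) + 4725 = 1310299 + 4725 = 1315024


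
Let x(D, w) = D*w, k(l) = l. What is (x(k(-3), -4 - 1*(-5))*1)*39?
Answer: -117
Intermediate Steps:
(x(k(-3), -4 - 1*(-5))*1)*39 = (-3*(-4 - 1*(-5))*1)*39 = (-3*(-4 + 5)*1)*39 = (-3*1*1)*39 = -3*1*39 = -3*39 = -117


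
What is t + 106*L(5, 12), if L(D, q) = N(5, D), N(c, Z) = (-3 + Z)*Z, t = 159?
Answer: 1219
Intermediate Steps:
N(c, Z) = Z*(-3 + Z)
L(D, q) = D*(-3 + D)
t + 106*L(5, 12) = 159 + 106*(5*(-3 + 5)) = 159 + 106*(5*2) = 159 + 106*10 = 159 + 1060 = 1219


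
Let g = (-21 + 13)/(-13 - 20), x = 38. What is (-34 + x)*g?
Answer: 32/33 ≈ 0.96970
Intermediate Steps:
g = 8/33 (g = -8/(-33) = -8*(-1/33) = 8/33 ≈ 0.24242)
(-34 + x)*g = (-34 + 38)*(8/33) = 4*(8/33) = 32/33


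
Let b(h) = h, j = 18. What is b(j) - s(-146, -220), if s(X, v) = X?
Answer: 164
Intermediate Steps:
b(j) - s(-146, -220) = 18 - 1*(-146) = 18 + 146 = 164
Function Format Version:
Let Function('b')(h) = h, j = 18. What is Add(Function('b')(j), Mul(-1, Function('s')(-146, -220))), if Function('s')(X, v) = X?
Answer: 164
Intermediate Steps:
Add(Function('b')(j), Mul(-1, Function('s')(-146, -220))) = Add(18, Mul(-1, -146)) = Add(18, 146) = 164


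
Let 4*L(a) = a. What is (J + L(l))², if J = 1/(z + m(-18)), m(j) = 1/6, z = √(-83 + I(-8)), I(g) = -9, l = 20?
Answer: (1320*√23 + 82679*I)/(24*√23 + 3311*I) ≈ 25.007 - 1.0426*I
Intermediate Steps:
L(a) = a/4
z = 2*I*√23 (z = √(-83 - 9) = √(-92) = 2*I*√23 ≈ 9.5917*I)
m(j) = ⅙
J = 1/(⅙ + 2*I*√23) (J = 1/(2*I*√23 + ⅙) = 1/(⅙ + 2*I*√23) ≈ 0.001811 - 0.10423*I)
(J + L(l))² = ((6/3313 - 72*I*√23/3313) + (¼)*20)² = ((6/3313 - 72*I*√23/3313) + 5)² = (16571/3313 - 72*I*√23/3313)²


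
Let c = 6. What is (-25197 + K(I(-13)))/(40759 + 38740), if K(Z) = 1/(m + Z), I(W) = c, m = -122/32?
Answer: -881879/2782465 ≈ -0.31694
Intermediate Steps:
m = -61/16 (m = -122*1/32 = -61/16 ≈ -3.8125)
I(W) = 6
K(Z) = 1/(-61/16 + Z)
(-25197 + K(I(-13)))/(40759 + 38740) = (-25197 + 16/(-61 + 16*6))/(40759 + 38740) = (-25197 + 16/(-61 + 96))/79499 = (-25197 + 16/35)*(1/79499) = -881879/35*1/79499 = -881879/2782465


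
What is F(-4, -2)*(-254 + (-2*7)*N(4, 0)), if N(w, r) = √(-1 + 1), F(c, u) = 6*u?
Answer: 3048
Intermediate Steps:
N(w, r) = 0 (N(w, r) = √0 = 0)
F(-4, -2)*(-254 + (-2*7)*N(4, 0)) = (6*(-2))*(-254 - 2*7*0) = -12*(-254 - 14*0) = -12*(-254 + 0) = -12*(-254) = 3048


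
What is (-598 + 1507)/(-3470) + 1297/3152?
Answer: 817711/5468720 ≈ 0.14953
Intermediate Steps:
(-598 + 1507)/(-3470) + 1297/3152 = 909*(-1/3470) + 1297*(1/3152) = -909/3470 + 1297/3152 = 817711/5468720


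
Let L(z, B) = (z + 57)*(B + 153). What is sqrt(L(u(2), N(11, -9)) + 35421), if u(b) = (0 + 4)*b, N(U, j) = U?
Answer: sqrt(46081) ≈ 214.66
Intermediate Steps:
u(b) = 4*b
L(z, B) = (57 + z)*(153 + B)
sqrt(L(u(2), N(11, -9)) + 35421) = sqrt((8721 + 57*11 + 153*(4*2) + 11*(4*2)) + 35421) = sqrt((8721 + 627 + 153*8 + 11*8) + 35421) = sqrt((8721 + 627 + 1224 + 88) + 35421) = sqrt(10660 + 35421) = sqrt(46081)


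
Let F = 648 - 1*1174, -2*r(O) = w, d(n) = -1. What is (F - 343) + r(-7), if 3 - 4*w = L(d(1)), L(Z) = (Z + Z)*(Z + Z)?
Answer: -6951/8 ≈ -868.88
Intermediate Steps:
L(Z) = 4*Z**2 (L(Z) = (2*Z)*(2*Z) = 4*Z**2)
w = -1/4 (w = 3/4 - (-1)**2 = 3/4 - 1 = -1/4 ≈ -0.25000)
r(O) = 1/8 (r(O) = -1/2*(-1/4) = 1/8)
F = -526 (F = 648 - 1174 = -526)
(F - 343) + r(-7) = (-526 - 343) + 1/8 = -869 + 1/8 = -6951/8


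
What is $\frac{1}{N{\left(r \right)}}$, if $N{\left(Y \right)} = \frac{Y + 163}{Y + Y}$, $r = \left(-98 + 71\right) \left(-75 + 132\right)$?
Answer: $\frac{1539}{688} \approx 2.2369$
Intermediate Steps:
$r = -1539$ ($r = \left(-27\right) 57 = -1539$)
$N{\left(Y \right)} = \frac{163 + Y}{2 Y}$
$\frac{1}{N{\left(r \right)}} = \frac{1}{\frac{1}{2} \frac{1}{-1539} \left(163 - 1539\right)} = \frac{1}{\frac{1}{2} \left(- \frac{1}{1539}\right) \left(-1376\right)} = \frac{1}{\frac{688}{1539}} = \frac{1539}{688}$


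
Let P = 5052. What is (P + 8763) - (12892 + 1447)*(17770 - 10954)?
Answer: -97720809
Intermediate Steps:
(P + 8763) - (12892 + 1447)*(17770 - 10954) = (5052 + 8763) - (12892 + 1447)*(17770 - 10954) = 13815 - 14339*6816 = 13815 - 1*97734624 = 13815 - 97734624 = -97720809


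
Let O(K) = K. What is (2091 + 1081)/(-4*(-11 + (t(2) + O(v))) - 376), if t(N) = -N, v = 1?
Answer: -793/82 ≈ -9.6707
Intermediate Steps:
(2091 + 1081)/(-4*(-11 + (t(2) + O(v))) - 376) = (2091 + 1081)/(-4*(-11 + (-1*2 + 1)) - 376) = 3172/(-4*(-11 + (-2 + 1)) - 376) = 3172/(-4*(-11 - 1) - 376) = 3172/(-4*(-12) - 376) = 3172/(48 - 376) = 3172/(-328) = 3172*(-1/328) = -793/82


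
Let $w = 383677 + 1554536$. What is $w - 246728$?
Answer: $1691485$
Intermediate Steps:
$w = 1938213$
$w - 246728 = 1938213 - 246728 = 1691485$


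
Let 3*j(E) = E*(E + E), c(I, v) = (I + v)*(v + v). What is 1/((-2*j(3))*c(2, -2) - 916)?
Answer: -1/916 ≈ -0.0010917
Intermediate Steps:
c(I, v) = 2*v*(I + v) (c(I, v) = (I + v)*(2*v) = 2*v*(I + v))
j(E) = 2*E²/3 (j(E) = (E*(E + E))/3 = (E*(2*E))/3 = (2*E²)/3 = 2*E²/3)
1/((-2*j(3))*c(2, -2) - 916) = 1/((-4*3²/3)*(2*(-2)*(2 - 2)) - 916) = 1/((-4*9/3)*(2*(-2)*0) - 916) = 1/(-2*6*0 - 916) = 1/(-12*0 - 916) = 1/(0 - 916) = 1/(-916) = -1/916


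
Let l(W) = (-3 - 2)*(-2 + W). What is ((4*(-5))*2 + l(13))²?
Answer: 9025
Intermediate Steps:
l(W) = 10 - 5*W (l(W) = -5*(-2 + W) = 10 - 5*W)
((4*(-5))*2 + l(13))² = ((4*(-5))*2 + (10 - 5*13))² = (-20*2 + (10 - 65))² = (-40 - 55)² = (-95)² = 9025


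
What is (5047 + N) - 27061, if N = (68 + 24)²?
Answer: -13550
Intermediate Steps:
N = 8464 (N = 92² = 8464)
(5047 + N) - 27061 = (5047 + 8464) - 27061 = 13511 - 27061 = -13550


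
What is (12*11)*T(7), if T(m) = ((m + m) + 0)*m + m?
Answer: 13860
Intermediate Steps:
T(m) = m + 2*m**2 (T(m) = (2*m + 0)*m + m = (2*m)*m + m = 2*m**2 + m = m + 2*m**2)
(12*11)*T(7) = (12*11)*(7*(1 + 2*7)) = 132*(7*(1 + 14)) = 132*(7*15) = 132*105 = 13860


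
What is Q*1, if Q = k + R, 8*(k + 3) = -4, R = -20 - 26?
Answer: -99/2 ≈ -49.500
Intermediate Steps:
R = -46
k = -7/2 (k = -3 + (⅛)*(-4) = -3 - ½ = -7/2 ≈ -3.5000)
Q = -99/2 (Q = -7/2 - 46 = -99/2 ≈ -49.500)
Q*1 = -99/2*1 = -99/2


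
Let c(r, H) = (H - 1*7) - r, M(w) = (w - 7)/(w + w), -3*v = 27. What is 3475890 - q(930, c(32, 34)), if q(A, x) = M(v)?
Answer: 31283002/9 ≈ 3.4759e+6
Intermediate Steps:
v = -9 (v = -1/3*27 = -9)
M(w) = (-7 + w)/(2*w) (M(w) = (-7 + w)/((2*w)) = (-7 + w)*(1/(2*w)) = (-7 + w)/(2*w))
c(r, H) = -7 + H - r (c(r, H) = (H - 7) - r = (-7 + H) - r = -7 + H - r)
q(A, x) = 8/9 (q(A, x) = (1/2)*(-7 - 9)/(-9) = (1/2)*(-1/9)*(-16) = 8/9)
3475890 - q(930, c(32, 34)) = 3475890 - 1*8/9 = 3475890 - 8/9 = 31283002/9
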